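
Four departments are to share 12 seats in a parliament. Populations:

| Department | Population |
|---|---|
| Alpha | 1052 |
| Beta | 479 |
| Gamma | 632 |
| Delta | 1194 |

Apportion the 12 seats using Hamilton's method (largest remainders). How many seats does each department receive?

Total 3357; standard divisor 3357/12 ≈ 279.75.
Standard quotas: Alpha 3.761, Beta 1.712, Gamma 2.259, Delta 4.268.
Lower quotas: Alpha 3, Beta 1, Gamma 2, Delta 4 (sum 10, leaving 2 seats).
Remainders in descending order: Alpha 0.761, Beta 0.712, Delta 0.268, Gamma 0.259.
The surplus seats go to Alpha, Beta.

Alpha 4, Beta 2, Gamma 2, Delta 4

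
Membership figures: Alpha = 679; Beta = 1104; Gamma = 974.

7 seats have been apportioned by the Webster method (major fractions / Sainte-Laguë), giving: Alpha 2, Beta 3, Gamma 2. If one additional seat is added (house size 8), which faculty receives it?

Gamma

Priority for the next seat is population ÷ (current seats + 0.5).
Priorities: Alpha 271.600, Beta 315.429, Gamma 389.600.
Highest priority: Gamma.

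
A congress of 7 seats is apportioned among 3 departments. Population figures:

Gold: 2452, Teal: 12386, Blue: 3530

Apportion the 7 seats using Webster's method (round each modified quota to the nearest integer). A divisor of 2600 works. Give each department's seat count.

With modified divisor 2600: modified quotas Gold 0.943, Teal 4.764, Blue 1.358.
Rounding to the nearest integer: Gold 1, Teal 5, Blue 1 (total 7).

Gold 1; Teal 5; Blue 1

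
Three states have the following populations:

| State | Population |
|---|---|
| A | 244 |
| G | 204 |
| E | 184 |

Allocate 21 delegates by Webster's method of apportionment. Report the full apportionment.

A: 8; G: 7; E: 6

Standard divisor 632/21 ≈ 30.095; standard quotas: A 8.108, G 6.778, E 6.114.
Rounding to the nearest integer gives A 8, G 7, E 6 — total 21, matching the house size, so no adjustment is needed.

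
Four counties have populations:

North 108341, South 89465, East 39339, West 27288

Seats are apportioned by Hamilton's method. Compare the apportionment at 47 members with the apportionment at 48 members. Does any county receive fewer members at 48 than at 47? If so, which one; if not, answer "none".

At 47 seats: North 19, South 16, East 7, West 5.
At 48 seats: North 20, South 16, East 7, West 5.
No county's allocation decreased.

none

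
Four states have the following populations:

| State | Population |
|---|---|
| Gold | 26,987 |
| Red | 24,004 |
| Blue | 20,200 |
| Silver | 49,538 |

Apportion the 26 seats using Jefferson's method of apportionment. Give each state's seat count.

Standard divisor 120729/26 ≈ 4643.423; standard quotas: Gold 5.812, Red 5.169, Blue 4.350, Silver 10.668.
Rounding down gives 5, 5, 4, 10 = 24 seats, so the divisor must be adjusted.
With modified divisor 4300: modified quotas Gold 6.276, Red 5.582, Blue 4.698, Silver 11.520.
Rounding down: Gold 6, Red 5, Blue 4, Silver 11 (total 26).

Gold=6; Red=5; Blue=4; Silver=11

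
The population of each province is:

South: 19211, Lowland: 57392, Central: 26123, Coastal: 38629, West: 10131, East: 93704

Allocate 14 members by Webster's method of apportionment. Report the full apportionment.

Standard divisor 245190/14 ≈ 17513.571; standard quotas: South 1.097, Lowland 3.277, Central 1.492, Coastal 2.206, West 0.578, East 5.350.
Rounding to the nearest integer gives 1, 3, 1, 2, 1, 5 = 13 seats, so the divisor must be adjusted.
With modified divisor 17150.6: modified quotas South 1.120, Lowland 3.346, Central 1.523, Coastal 2.252, West 0.591, East 5.464.
Rounding to the nearest integer: South 1, Lowland 3, Central 2, Coastal 2, West 1, East 5 (total 14).

South: 1, Lowland: 3, Central: 2, Coastal: 2, West: 1, East: 5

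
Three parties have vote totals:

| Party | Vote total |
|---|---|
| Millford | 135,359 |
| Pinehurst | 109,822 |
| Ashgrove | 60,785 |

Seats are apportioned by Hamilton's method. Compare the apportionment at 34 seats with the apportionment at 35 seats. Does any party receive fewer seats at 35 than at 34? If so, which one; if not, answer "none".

none

At 34 seats: Millford 15, Pinehurst 12, Ashgrove 7.
At 35 seats: Millford 15, Pinehurst 13, Ashgrove 7.
No party's allocation decreased.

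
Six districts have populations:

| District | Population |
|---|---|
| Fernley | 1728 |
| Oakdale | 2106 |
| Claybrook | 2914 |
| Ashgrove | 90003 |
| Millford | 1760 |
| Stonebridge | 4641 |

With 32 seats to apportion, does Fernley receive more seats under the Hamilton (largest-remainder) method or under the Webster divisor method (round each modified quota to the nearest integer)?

Webster

Hamilton: Fernley 0, Oakdale 1, Claybrook 1, Ashgrove 28, Millford 1, Stonebridge 1.
Webster: Fernley 1, Oakdale 1, Claybrook 1, Ashgrove 27, Millford 1, Stonebridge 1.
Fernley gets 0 under Hamilton and 1 under Webster.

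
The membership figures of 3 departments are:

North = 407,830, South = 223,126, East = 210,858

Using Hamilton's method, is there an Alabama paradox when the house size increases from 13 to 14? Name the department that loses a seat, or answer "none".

none

At 13 seats: North 6, South 4, East 3.
At 14 seats: North 7, South 4, East 3.
No department's allocation decreased.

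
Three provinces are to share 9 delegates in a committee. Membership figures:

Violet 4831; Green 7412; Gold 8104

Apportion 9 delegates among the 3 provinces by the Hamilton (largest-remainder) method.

The standard divisor is 20347/9 ≈ 2260.778.
Standard quotas: Violet 2.1369, Green 3.2785, Gold 3.5846.
Lower quotas: Violet 2, Green 3, Gold 3 (sum 8, leaving 1 seat).
Remainders in descending order: Gold 0.5846, Green 0.2785, Violet 0.1369.
The surplus seat goes to Gold.

Violet=2, Green=3, Gold=4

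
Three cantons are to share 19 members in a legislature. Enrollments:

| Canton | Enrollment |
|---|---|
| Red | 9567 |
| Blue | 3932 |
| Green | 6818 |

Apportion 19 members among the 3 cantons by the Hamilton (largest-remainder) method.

Red=9; Blue=4; Green=6

The standard divisor is 20317/19 ≈ 1069.316.
Standard quotas: Red 8.9468, Blue 3.6771, Green 6.3760.
Lower quotas: Red 8, Blue 3, Green 6 (sum 17, leaving 2 seats).
Remainders in descending order: Red 0.9468, Blue 0.6771, Green 0.3760.
Largest remainders: Red, Blue receive the extra seats.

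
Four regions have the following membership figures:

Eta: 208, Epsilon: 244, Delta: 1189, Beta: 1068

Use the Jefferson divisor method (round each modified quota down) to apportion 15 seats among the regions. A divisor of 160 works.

Eta=1, Epsilon=1, Delta=7, Beta=6

With modified divisor 160: modified quotas Eta 1.300, Epsilon 1.525, Delta 7.431, Beta 6.675.
Rounding down: Eta 1, Epsilon 1, Delta 7, Beta 6 (total 15).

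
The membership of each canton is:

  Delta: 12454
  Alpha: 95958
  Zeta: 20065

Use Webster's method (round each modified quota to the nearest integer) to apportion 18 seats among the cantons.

Delta 2, Alpha 13, Zeta 3

Standard divisor 128477/18 ≈ 7137.611; standard quotas: Delta 1.745, Alpha 13.444, Zeta 2.811.
Rounding to the nearest integer gives Delta 2, Alpha 13, Zeta 3 — total 18, matching the house size, so no adjustment is needed.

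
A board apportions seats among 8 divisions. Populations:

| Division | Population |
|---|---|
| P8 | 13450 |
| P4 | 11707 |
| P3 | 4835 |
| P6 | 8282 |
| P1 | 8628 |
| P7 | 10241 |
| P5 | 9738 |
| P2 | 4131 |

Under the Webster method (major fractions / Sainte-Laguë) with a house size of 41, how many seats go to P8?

8

Standard divisor 71012/41 ≈ 1732; standard quotas: P8 7.766, P4 6.759, P3 2.792, P6 4.782, P1 4.982, P7 5.913, P5 5.622, P2 2.385.
Rounding to the nearest integer gives 8, 7, 3, 5, 5, 6, 6, 2 = 42 seats, so the divisor must be adjusted.
With modified divisor 1780: modified quotas P8 7.556, P4 6.577, P3 2.716, P6 4.653, P1 4.847, P7 5.753, P5 5.471, P2 2.321.
Rounding to the nearest integer: P8 8, P4 7, P3 3, P6 5, P1 5, P7 6, P5 5, P2 2 (total 41).
P8 receives 8.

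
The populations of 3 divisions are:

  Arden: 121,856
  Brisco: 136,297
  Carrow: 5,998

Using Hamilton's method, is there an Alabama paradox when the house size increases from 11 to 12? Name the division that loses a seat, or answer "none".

none

At 11 seats: Arden 5, Brisco 6, Carrow 0.
At 12 seats: Arden 6, Brisco 6, Carrow 0.
No division's allocation decreased.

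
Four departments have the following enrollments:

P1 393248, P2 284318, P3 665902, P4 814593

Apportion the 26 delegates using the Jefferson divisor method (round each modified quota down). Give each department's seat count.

P1: 5; P2: 3; P3: 8; P4: 10

Standard divisor 2158061/26 ≈ 83002.346; standard quotas: P1 4.738, P2 3.425, P3 8.023, P4 9.814.
Rounding down gives 4, 3, 8, 9 = 24 seats, so the divisor must be adjusted.
With modified divisor 76400: modified quotas P1 5.147, P2 3.721, P3 8.716, P4 10.662.
Rounding down: P1 5, P2 3, P3 8, P4 10 (total 26).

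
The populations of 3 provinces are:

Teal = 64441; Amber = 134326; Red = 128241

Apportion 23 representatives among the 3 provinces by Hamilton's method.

Teal=5; Amber=9; Red=9

Standard divisor: 327008 ÷ 23 ≈ 14217.739.
Standard quotas: Teal 4.5324, Amber 9.4478, Red 9.0198.
Lower quotas: Teal 4, Amber 9, Red 9 (sum 22, leaving 1 seat).
Remainders in descending order: Teal 0.5324, Amber 0.4478, Red 0.0198.
The surplus seat goes to Teal.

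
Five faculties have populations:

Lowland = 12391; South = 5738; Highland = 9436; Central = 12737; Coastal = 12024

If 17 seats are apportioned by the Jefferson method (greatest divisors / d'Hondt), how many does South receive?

Standard divisor 52326/17 ≈ 3078; standard quotas: Lowland 4.026, South 1.864, Highland 3.066, Central 4.138, Coastal 3.906.
Rounding down gives 4, 1, 3, 4, 3 = 15 seats, so the divisor must be adjusted.
With modified divisor 2700: modified quotas Lowland 4.589, South 2.125, Highland 3.495, Central 4.717, Coastal 4.453.
Rounding down: Lowland 4, South 2, Highland 3, Central 4, Coastal 4 (total 17).
South receives 2.

2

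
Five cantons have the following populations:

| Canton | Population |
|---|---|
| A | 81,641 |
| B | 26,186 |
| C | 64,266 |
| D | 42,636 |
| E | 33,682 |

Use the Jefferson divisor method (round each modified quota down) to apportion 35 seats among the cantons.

A: 12, B: 3, C: 9, D: 6, E: 5

Standard divisor 248411/35 ≈ 7097.457; standard quotas: A 11.503, B 3.689, C 9.055, D 6.007, E 4.746.
Rounding down gives 11, 3, 9, 6, 4 = 33 seats, so the divisor must be adjusted.
With modified divisor 6600: modified quotas A 12.370, B 3.968, C 9.737, D 6.460, E 5.103.
Rounding down: A 12, B 3, C 9, D 6, E 5 (total 35).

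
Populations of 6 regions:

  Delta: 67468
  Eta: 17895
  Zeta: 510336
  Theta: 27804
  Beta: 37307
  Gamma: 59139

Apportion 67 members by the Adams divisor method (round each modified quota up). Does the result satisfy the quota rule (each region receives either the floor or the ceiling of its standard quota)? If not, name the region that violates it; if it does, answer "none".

Zeta

Standard quotas: Delta 6.279, Eta 1.665, Zeta 47.493, Theta 2.587, Beta 3.472, Gamma 5.504.
Adams allocation: Delta 6, Eta 2, Zeta 46, Theta 3, Beta 4, Gamma 6.
Zeta has quota 47.493 (lower 47, upper 48) but receives 46 — outside the quota interval.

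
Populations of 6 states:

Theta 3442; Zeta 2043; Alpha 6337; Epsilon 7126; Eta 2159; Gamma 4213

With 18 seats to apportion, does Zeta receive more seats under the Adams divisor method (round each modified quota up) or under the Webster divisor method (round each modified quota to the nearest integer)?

Adams

Adams: Theta 2, Zeta 2, Alpha 4, Epsilon 5, Eta 2, Gamma 3.
Webster: Theta 2, Zeta 1, Alpha 5, Epsilon 5, Eta 2, Gamma 3.
Zeta gets 2 under Adams and 1 under Webster.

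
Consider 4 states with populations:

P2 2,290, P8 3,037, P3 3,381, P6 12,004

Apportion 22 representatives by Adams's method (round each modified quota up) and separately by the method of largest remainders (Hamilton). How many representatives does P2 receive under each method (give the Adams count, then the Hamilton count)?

3 and 2

Adams: P2 3, P8 3, P3 4, P6 12.
Hamilton: P2 2, P8 3, P3 4, P6 13.
P2 gets 3 under Adams and 2 under Hamilton.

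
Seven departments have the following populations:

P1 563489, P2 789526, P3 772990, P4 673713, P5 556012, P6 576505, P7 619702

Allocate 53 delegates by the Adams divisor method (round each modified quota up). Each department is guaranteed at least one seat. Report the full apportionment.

Standard divisor 4551937/53 ≈ 85885.604; standard quotas: P1 6.561, P2 9.193, P3 9.000, P4 7.844, P5 6.474, P6 6.712, P7 7.215.
Rounding up gives 7, 10, 10, 8, 7, 7, 8 = 57 seats, so the divisor must be adjusted.
With modified divisor 93300: modified quotas P1 6.040, P2 8.462, P3 8.285, P4 7.221, P5 5.959, P6 6.179, P7 6.642.
Rounding up: P1 7, P2 9, P3 9, P4 8, P5 6, P6 7, P7 7 (total 53).

P1=7, P2=9, P3=9, P4=8, P5=6, P6=7, P7=7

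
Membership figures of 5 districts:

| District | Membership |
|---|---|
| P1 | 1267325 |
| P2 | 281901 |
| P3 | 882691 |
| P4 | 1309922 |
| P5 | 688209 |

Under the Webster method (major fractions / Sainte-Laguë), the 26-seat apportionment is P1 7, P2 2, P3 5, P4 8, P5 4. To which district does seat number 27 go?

P1

Priority for the next seat is population ÷ (current seats + 0.5).
Priorities: P1 168976.667, P2 112760.400, P3 160489.273, P4 154108.471, P5 152935.333.
Highest priority: P1.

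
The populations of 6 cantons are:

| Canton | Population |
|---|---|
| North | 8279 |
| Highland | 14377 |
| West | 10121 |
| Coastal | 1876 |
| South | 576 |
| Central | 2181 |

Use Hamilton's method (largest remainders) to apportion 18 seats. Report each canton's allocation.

North=4, Highland=7, West=5, Coastal=1, South=0, Central=1

Total 37410; standard divisor 37410/18 ≈ 2078.333.
Standard quotas: North 3.9835, Highland 6.9176, West 4.8698, Coastal 0.9026, South 0.2771, Central 1.0494.
Lower quotas: North 3, Highland 6, West 4, Coastal 0, South 0, Central 1 (sum 14, leaving 4 seats).
Remainders in descending order: North 0.9835, Highland 0.9176, Coastal 0.9026, West 0.8698, South 0.2771, Central 0.0494.
The surplus seats go to North, Highland, Coastal, West.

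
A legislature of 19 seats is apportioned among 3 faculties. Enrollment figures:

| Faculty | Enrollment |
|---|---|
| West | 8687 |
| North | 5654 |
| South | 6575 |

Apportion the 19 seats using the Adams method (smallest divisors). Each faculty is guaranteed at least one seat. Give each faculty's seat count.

Standard divisor 20916/19 ≈ 1100.842; standard quotas: West 7.891, North 5.136, South 5.973.
Rounding up gives 8, 6, 6 = 20 seats, so the divisor must be adjusted.
With modified divisor 1200: modified quotas West 7.239, North 4.712, South 5.479.
Rounding up: West 8, North 5, South 6 (total 19).

West: 8; North: 5; South: 6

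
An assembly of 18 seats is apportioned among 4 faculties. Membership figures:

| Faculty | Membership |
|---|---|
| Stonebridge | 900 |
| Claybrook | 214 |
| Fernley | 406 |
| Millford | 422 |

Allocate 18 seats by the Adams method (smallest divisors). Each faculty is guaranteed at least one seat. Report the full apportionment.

Stonebridge: 8, Claybrook: 2, Fernley: 4, Millford: 4

Standard divisor 1942/18 ≈ 107.889; standard quotas: Stonebridge 8.342, Claybrook 1.984, Fernley 3.763, Millford 3.911.
Rounding up gives 9, 2, 4, 4 = 19 seats, so the divisor must be adjusted.
With modified divisor 120: modified quotas Stonebridge 7.500, Claybrook 1.783, Fernley 3.383, Millford 3.517.
Rounding up: Stonebridge 8, Claybrook 2, Fernley 4, Millford 4 (total 18).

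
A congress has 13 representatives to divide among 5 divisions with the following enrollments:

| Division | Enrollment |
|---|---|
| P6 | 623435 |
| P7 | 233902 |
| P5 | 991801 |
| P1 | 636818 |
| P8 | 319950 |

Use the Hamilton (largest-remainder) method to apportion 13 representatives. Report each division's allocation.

P6: 3; P7: 1; P5: 5; P1: 3; P8: 1

The standard divisor is 2805906/13 ≈ 215838.923.
Standard quotas: P6 2.8884, P7 1.0837, P5 4.5951, P1 2.9504, P8 1.4824.
Lower quotas: P6 2, P7 1, P5 4, P1 2, P8 1 (sum 10, leaving 3 seats).
Remainders in descending order: P1 0.9504, P6 0.8884, P5 0.5951, P8 0.4824, P7 0.0837.
The surplus seats go to P1, P6, P5.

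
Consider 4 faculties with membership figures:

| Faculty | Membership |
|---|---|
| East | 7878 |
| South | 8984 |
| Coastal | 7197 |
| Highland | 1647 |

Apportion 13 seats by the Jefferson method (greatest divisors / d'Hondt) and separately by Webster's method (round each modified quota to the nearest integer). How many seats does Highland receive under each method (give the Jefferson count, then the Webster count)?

0 and 1

Jefferson: East 4, South 5, Coastal 4, Highland 0.
Webster: East 4, South 4, Coastal 4, Highland 1.
Highland gets 0 under Jefferson and 1 under Webster.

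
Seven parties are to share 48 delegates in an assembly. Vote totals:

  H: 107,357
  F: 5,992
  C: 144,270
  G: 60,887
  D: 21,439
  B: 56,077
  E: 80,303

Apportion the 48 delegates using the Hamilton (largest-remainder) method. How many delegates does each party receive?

H=11; F=1; C=14; G=6; D=2; B=6; E=8

The standard divisor is 476325/48 ≈ 9923.438.
Standard quotas: H 10.8185, F 0.6038, C 14.5383, G 6.1357, D 2.1604, B 5.6510, E 8.0923.
Lower quotas: H 10, F 0, C 14, G 6, D 2, B 5, E 8 (sum 45, leaving 3 seats).
Remainders in descending order: H 0.8185, B 0.6510, F 0.6038, C 0.5383, D 0.1604, G 0.1357, E 0.0923.
The surplus seats go to H, B, F.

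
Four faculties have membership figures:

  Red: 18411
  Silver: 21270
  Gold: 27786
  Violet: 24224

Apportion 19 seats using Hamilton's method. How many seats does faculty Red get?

Standard divisor: 91691 ÷ 19 ≈ 4825.842.
Standard quotas: Red 3.8151, Silver 4.4075, Gold 5.7578, Violet 5.0196.
Lower quotas: Red 3, Silver 4, Gold 5, Violet 5 (sum 17, leaving 2 seats).
Remainders in descending order: Red 0.8151, Gold 0.7578, Silver 0.4075, Violet 0.0196.
Largest remainders: Red, Gold receive the extra seats.
Red receives 4.

4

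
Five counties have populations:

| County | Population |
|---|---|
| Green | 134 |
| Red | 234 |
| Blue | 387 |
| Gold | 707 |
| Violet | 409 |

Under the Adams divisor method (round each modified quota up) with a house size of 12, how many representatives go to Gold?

Standard divisor 1871/12 ≈ 155.917; standard quotas: Green 0.859, Red 1.501, Blue 2.482, Gold 4.534, Violet 2.623.
Rounding up gives 1, 2, 3, 5, 3 = 14 seats, so the divisor must be adjusted.
With modified divisor 200: modified quotas Green 0.670, Red 1.170, Blue 1.935, Gold 3.535, Violet 2.045.
Rounding up: Green 1, Red 2, Blue 2, Gold 4, Violet 3 (total 12).
Gold receives 4.

4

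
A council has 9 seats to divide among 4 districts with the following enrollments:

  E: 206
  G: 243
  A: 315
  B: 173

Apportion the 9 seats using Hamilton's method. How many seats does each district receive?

The standard divisor is 937/9 ≈ 104.111.
Standard quotas: E 1.979, G 2.334, A 3.026, B 1.662.
Lower quotas: E 1, G 2, A 3, B 1 (sum 7, leaving 2 seats).
Remainders in descending order: E 0.979, B 0.662, G 0.334, A 0.026.
The surplus seats go to E, B.

E 2, G 2, A 3, B 2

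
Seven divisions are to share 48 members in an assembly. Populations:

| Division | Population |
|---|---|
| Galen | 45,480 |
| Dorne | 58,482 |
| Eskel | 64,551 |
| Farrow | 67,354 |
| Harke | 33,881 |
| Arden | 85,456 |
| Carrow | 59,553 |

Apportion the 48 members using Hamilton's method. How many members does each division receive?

Total 414757; standard divisor 414757/48 ≈ 8640.771.
Standard quotas: Galen 5.2634, Dorne 6.7681, Eskel 7.4705, Farrow 7.7949, Harke 3.9211, Arden 9.8899, Carrow 6.8921.
Lower quotas: Galen 5, Dorne 6, Eskel 7, Farrow 7, Harke 3, Arden 9, Carrow 6 (sum 43, leaving 5 seats).
Remainders in descending order: Harke 0.9211, Carrow 0.8921, Arden 0.8899, Farrow 0.7949, Dorne 0.7681, Eskel 0.4705, Galen 0.2634.
The surplus seats go to Harke, Carrow, Arden, Farrow, Dorne.

Galen: 5, Dorne: 7, Eskel: 7, Farrow: 8, Harke: 4, Arden: 10, Carrow: 7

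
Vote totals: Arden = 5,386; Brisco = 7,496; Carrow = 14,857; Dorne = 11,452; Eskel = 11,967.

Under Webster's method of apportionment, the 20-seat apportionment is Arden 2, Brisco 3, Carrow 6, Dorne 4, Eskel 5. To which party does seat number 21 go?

Priority for the next seat is population ÷ (current seats + 0.5).
Priorities: Arden 2154.400, Brisco 2141.714, Carrow 2285.692, Dorne 2544.889, Eskel 2175.818.
Highest priority: Dorne.

Dorne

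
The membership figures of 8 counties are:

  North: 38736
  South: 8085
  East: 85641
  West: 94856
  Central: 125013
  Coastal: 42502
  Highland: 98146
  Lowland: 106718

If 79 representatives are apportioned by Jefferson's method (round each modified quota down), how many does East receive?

11

Standard divisor 599697/79 ≈ 7591.101; standard quotas: North 5.103, South 1.065, East 11.282, West 12.496, Central 16.468, Coastal 5.599, Highland 12.929, Lowland 14.058.
Rounding down gives 5, 1, 11, 12, 16, 5, 12, 14 = 76 seats, so the divisor must be adjusted.
With modified divisor 7200: modified quotas North 5.380, South 1.123, East 11.895, West 13.174, Central 17.363, Coastal 5.903, Highland 13.631, Lowland 14.822.
Rounding down: North 5, South 1, East 11, West 13, Central 17, Coastal 5, Highland 13, Lowland 14 (total 79).
East receives 11.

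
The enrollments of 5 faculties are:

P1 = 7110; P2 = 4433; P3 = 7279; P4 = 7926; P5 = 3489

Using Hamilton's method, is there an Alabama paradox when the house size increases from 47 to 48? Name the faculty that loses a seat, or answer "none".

At 47 seats: P1 11, P2 7, P3 11, P4 12, P5 6.
At 48 seats: P1 11, P2 7, P3 12, P4 13, P5 5.
P5 drops from 6 to 5.

P5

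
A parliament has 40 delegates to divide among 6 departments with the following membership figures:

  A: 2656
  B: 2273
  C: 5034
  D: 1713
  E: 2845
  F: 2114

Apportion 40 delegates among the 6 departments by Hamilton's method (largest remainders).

Standard divisor: 16635 ÷ 40 ≈ 415.875.
Standard quotas: A 6.3865, B 5.4656, C 12.1046, D 4.1190, E 6.8410, F 5.0833.
Lower quotas: A 6, B 5, C 12, D 4, E 6, F 5 (sum 38, leaving 2 seats).
Remainders in descending order: E 0.8410, B 0.4656, A 0.3865, D 0.1190, C 0.1046, F 0.0833.
Largest remainders: E, B receive the extra seats.

A 6, B 6, C 12, D 4, E 7, F 5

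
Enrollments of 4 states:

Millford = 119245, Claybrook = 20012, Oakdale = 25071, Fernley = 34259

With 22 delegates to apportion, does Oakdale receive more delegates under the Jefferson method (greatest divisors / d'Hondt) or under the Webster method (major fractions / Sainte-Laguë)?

Jefferson: Millford 14, Claybrook 2, Oakdale 2, Fernley 4.
Webster: Millford 13, Claybrook 2, Oakdale 3, Fernley 4.
Oakdale gets 2 under Jefferson and 3 under Webster.

Webster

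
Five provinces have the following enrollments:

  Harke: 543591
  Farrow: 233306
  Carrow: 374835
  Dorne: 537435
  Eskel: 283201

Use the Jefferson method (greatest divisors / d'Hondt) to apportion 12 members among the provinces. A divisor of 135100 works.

With modified divisor 135100: modified quotas Harke 4.024, Farrow 1.727, Carrow 2.775, Dorne 3.978, Eskel 2.096.
Rounding down: Harke 4, Farrow 1, Carrow 2, Dorne 3, Eskel 2 (total 12).

Harke: 4; Farrow: 1; Carrow: 2; Dorne: 3; Eskel: 2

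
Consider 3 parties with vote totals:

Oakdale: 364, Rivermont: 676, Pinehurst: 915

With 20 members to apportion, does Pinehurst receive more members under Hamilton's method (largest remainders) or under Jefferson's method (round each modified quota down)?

Jefferson

Hamilton: Oakdale 4, Rivermont 7, Pinehurst 9.
Jefferson: Oakdale 3, Rivermont 7, Pinehurst 10.
Pinehurst gets 9 under Hamilton and 10 under Jefferson.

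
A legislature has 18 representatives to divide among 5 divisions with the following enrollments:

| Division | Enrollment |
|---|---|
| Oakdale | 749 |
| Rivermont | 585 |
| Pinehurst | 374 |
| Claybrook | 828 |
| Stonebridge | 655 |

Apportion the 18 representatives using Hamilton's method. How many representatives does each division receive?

Oakdale 4; Rivermont 3; Pinehurst 2; Claybrook 5; Stonebridge 4

Standard divisor: 3191 ÷ 18 ≈ 177.278.
Standard quotas: Oakdale 4.225, Rivermont 3.300, Pinehurst 2.110, Claybrook 4.671, Stonebridge 3.695.
Lower quotas: Oakdale 4, Rivermont 3, Pinehurst 2, Claybrook 4, Stonebridge 3 (sum 16, leaving 2 seats).
Remainders in descending order: Stonebridge 0.695, Claybrook 0.671, Rivermont 0.300, Oakdale 0.225, Pinehurst 0.110.
Largest remainders: Stonebridge, Claybrook receive the extra seats.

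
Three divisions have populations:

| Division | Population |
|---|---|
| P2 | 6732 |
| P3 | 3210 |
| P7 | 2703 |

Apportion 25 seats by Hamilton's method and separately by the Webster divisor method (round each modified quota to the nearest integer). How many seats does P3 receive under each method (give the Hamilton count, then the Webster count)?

Hamilton: P2 13, P3 7, P7 5.
Webster: P2 14, P3 6, P7 5.
P3 gets 7 under Hamilton and 6 under Webster.

7 and 6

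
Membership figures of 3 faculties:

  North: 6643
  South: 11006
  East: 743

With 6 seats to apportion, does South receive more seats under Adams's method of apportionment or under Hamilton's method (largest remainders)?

Adams: North 2, South 3, East 1.
Hamilton: North 2, South 4, East 0.
South gets 3 under Adams and 4 under Hamilton.

Hamilton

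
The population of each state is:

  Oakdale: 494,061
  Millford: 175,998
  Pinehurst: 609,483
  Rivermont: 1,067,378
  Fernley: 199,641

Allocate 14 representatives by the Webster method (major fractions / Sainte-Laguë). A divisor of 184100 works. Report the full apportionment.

Oakdale: 3; Millford: 1; Pinehurst: 3; Rivermont: 6; Fernley: 1

With modified divisor 184100: modified quotas Oakdale 2.684, Millford 0.956, Pinehurst 3.311, Rivermont 5.798, Fernley 1.084.
Rounding to the nearest integer: Oakdale 3, Millford 1, Pinehurst 3, Rivermont 6, Fernley 1 (total 14).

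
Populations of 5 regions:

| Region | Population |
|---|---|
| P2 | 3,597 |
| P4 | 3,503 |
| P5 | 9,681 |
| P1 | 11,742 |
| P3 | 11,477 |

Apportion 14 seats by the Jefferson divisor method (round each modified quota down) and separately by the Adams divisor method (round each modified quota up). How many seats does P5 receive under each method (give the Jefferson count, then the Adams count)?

4 and 3

Jefferson: P2 1, P4 1, P5 4, P1 4, P3 4.
Adams: P2 2, P4 1, P5 3, P1 4, P3 4.
P5 gets 4 under Jefferson and 3 under Adams.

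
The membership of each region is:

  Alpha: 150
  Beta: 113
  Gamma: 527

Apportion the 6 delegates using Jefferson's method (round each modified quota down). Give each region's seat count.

Alpha: 1, Beta: 1, Gamma: 4

Standard divisor 790/6 ≈ 131.667; standard quotas: Alpha 1.139, Beta 0.858, Gamma 4.003.
Rounding down gives 1, 0, 4 = 5 seats, so the divisor must be adjusted.
With modified divisor 110: modified quotas Alpha 1.364, Beta 1.027, Gamma 4.791.
Rounding down: Alpha 1, Beta 1, Gamma 4 (total 6).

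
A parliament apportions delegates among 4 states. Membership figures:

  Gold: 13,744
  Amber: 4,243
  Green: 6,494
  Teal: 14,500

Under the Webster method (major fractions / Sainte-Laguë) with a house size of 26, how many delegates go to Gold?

9

Standard divisor 38981/26 ≈ 1499.269; standard quotas: Gold 9.167, Amber 2.830, Green 4.331, Teal 9.671.
Rounding to the nearest integer gives Gold 9, Amber 3, Green 4, Teal 10 — total 26, matching the house size, so no adjustment is needed.
Gold receives 9.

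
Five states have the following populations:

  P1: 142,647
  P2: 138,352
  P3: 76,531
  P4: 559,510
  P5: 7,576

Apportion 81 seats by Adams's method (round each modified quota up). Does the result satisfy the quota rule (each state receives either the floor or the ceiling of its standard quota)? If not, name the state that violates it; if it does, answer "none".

Standard quotas: P1 12.496, P2 12.120, P3 6.704, P4 49.015, P5 0.664.
Adams allocation: P1 13, P2 12, P3 7, P4 48, P5 1.
P4 has quota 49.015 (lower 49, upper 50) but receives 48 — outside the quota interval.

P4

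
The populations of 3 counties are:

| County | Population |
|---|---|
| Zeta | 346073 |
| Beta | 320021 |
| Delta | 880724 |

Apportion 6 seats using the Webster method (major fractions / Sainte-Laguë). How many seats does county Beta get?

1

Standard divisor 1546818/6 ≈ 257803; standard quotas: Zeta 1.342, Beta 1.241, Delta 3.416.
Rounding to the nearest integer gives 1, 1, 3 = 5 seats, so the divisor must be adjusted.
With modified divisor 241200: modified quotas Zeta 1.435, Beta 1.327, Delta 3.651.
Rounding to the nearest integer: Zeta 1, Beta 1, Delta 4 (total 6).
Beta receives 1.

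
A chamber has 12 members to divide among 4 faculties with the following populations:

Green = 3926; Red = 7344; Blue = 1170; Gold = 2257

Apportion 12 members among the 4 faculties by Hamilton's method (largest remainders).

Green 3; Red 6; Blue 1; Gold 2

Total 14697; standard divisor 14697/12 ≈ 1224.75.
Standard quotas: Green 3.2056, Red 5.9963, Blue 0.9553, Gold 1.8428.
Lower quotas: Green 3, Red 5, Blue 0, Gold 1 (sum 9, leaving 3 seats).
Remainders in descending order: Red 0.9963, Blue 0.9553, Gold 0.8428, Green 0.2056.
Largest remainders: Red, Blue, Gold receive the extra seats.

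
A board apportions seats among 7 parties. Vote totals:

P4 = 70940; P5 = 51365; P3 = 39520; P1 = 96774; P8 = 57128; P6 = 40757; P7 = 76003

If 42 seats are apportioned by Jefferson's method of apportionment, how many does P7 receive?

7

Standard divisor 432487/42 ≈ 10297.31; standard quotas: P4 6.889, P5 4.988, P3 3.838, P1 9.398, P8 5.548, P6 3.958, P7 7.381.
Rounding down gives 6, 4, 3, 9, 5, 3, 7 = 37 seats, so the divisor must be adjusted.
With modified divisor 9600: modified quotas P4 7.390, P5 5.351, P3 4.117, P1 10.081, P8 5.951, P6 4.246, P7 7.917.
Rounding down: P4 7, P5 5, P3 4, P1 10, P8 5, P6 4, P7 7 (total 42).
P7 receives 7.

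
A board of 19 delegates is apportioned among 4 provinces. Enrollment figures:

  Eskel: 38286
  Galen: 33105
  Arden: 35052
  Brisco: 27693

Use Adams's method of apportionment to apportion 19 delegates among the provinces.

Standard divisor 134136/19 ≈ 7059.789; standard quotas: Eskel 5.423, Galen 4.689, Arden 4.965, Brisco 3.923.
Rounding up gives 6, 5, 5, 4 = 20 seats, so the divisor must be adjusted.
With modified divisor 8000: modified quotas Eskel 4.786, Galen 4.138, Arden 4.381, Brisco 3.462.
Rounding up: Eskel 5, Galen 5, Arden 5, Brisco 4 (total 19).

Eskel=5, Galen=5, Arden=5, Brisco=4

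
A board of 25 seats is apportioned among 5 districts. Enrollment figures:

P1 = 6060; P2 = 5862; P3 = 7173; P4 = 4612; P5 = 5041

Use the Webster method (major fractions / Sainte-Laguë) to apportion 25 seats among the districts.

P1 5, P2 5, P3 6, P4 4, P5 5

Standard divisor 28748/25 ≈ 1149.92; standard quotas: P1 5.270, P2 5.098, P3 6.238, P4 4.011, P5 4.384.
Rounding to the nearest integer gives 5, 5, 6, 4, 4 = 24 seats, so the divisor must be adjusted.
With modified divisor 1110: modified quotas P1 5.459, P2 5.281, P3 6.462, P4 4.155, P5 4.541.
Rounding to the nearest integer: P1 5, P2 5, P3 6, P4 4, P5 5 (total 25).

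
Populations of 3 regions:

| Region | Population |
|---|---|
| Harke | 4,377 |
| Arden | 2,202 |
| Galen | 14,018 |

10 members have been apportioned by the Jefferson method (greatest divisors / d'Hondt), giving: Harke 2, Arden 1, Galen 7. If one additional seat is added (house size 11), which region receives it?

Galen

Priority for the next seat is population ÷ (current seats + 1).
Priorities: Harke 1459.000, Arden 1101.000, Galen 1752.250.
Highest priority: Galen.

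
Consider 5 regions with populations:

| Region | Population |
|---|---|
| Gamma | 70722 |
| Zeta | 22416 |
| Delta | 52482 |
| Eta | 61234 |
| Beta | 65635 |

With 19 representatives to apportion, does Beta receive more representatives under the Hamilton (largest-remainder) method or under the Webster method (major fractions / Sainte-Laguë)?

Hamilton

Hamilton: Gamma 5, Zeta 1, Delta 4, Eta 4, Beta 5.
Webster: Gamma 5, Zeta 2, Delta 4, Eta 4, Beta 4.
Beta gets 5 under Hamilton and 4 under Webster.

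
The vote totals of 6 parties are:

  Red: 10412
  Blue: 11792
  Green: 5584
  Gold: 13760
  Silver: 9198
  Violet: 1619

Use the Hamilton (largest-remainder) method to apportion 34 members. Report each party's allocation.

Red 7, Blue 8, Green 3, Gold 9, Silver 6, Violet 1

The standard divisor is 52365/34 ≈ 1540.147.
Standard quotas: Red 6.7604, Blue 7.6564, Green 3.6256, Gold 8.9342, Silver 5.9722, Violet 1.0512.
Lower quotas: Red 6, Blue 7, Green 3, Gold 8, Silver 5, Violet 1 (sum 30, leaving 4 seats).
Remainders in descending order: Silver 0.9722, Gold 0.9342, Red 0.7604, Blue 0.6564, Green 0.6256, Violet 0.0512.
The surplus seats go to Silver, Gold, Red, Blue.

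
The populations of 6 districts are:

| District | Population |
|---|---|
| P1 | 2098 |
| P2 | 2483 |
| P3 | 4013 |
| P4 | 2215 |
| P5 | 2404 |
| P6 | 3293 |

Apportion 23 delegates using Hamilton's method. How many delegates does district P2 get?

Total 16506; standard divisor 16506/23 ≈ 717.652.
Standard quotas: P1 2.923, P2 3.460, P3 5.592, P4 3.086, P5 3.350, P6 4.589.
Lower quotas: P1 2, P2 3, P3 5, P4 3, P5 3, P6 4 (sum 20, leaving 3 seats).
Remainders in descending order: P1 0.923, P3 0.592, P6 0.589, P2 0.460, P5 0.350, P4 0.086.
The surplus seats go to P1, P3, P6.
P2 receives 3.

3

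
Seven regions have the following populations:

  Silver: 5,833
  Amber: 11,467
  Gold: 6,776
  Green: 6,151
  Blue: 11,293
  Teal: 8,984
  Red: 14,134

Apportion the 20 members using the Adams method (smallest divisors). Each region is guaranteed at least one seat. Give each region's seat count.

Standard divisor 64638/20 ≈ 3231.9; standard quotas: Silver 1.805, Amber 3.548, Gold 2.097, Green 1.903, Blue 3.494, Teal 2.780, Red 4.373.
Rounding up gives 2, 4, 3, 2, 4, 3, 5 = 23 seats, so the divisor must be adjusted.
With modified divisor 3790: modified quotas Silver 1.539, Amber 3.026, Gold 1.788, Green 1.623, Blue 2.980, Teal 2.370, Red 3.729.
Rounding up: Silver 2, Amber 4, Gold 2, Green 2, Blue 3, Teal 3, Red 4 (total 20).

Silver 2; Amber 4; Gold 2; Green 2; Blue 3; Teal 3; Red 4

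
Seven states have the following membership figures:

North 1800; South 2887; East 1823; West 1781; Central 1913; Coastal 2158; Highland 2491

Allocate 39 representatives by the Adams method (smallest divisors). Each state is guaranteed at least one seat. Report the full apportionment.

Standard divisor 14853/39 ≈ 380.846; standard quotas: North 4.726, South 7.580, East 4.787, West 4.676, Central 5.023, Coastal 5.666, Highland 6.541.
Rounding up gives 5, 8, 5, 5, 6, 6, 7 = 42 seats, so the divisor must be adjusted.
With modified divisor 420: modified quotas North 4.286, South 6.874, East 4.340, West 4.240, Central 4.555, Coastal 5.138, Highland 5.931.
Rounding up: North 5, South 7, East 5, West 5, Central 5, Coastal 6, Highland 6 (total 39).

North: 5; South: 7; East: 5; West: 5; Central: 5; Coastal: 6; Highland: 6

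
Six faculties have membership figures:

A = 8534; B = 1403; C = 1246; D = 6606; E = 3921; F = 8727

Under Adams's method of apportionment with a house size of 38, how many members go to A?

10

Standard divisor 30437/38 ≈ 800.974; standard quotas: A 10.655, B 1.752, C 1.556, D 8.247, E 4.895, F 10.895.
Rounding up gives 11, 2, 2, 9, 5, 11 = 40 seats, so the divisor must be adjusted.
With modified divisor 860: modified quotas A 9.923, B 1.631, C 1.449, D 7.681, E 4.559, F 10.148.
Rounding up: A 10, B 2, C 2, D 8, E 5, F 11 (total 38).
A receives 10.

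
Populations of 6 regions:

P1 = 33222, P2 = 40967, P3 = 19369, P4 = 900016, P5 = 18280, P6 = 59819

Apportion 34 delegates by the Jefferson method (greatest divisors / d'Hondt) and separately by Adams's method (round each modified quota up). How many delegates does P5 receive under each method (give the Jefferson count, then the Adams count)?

0 and 1

Jefferson: P1 1, P2 1, P3 0, P4 30, P5 0, P6 2.
Adams: P1 1, P2 2, P3 1, P4 27, P5 1, P6 2.
P5 gets 0 under Jefferson and 1 under Adams.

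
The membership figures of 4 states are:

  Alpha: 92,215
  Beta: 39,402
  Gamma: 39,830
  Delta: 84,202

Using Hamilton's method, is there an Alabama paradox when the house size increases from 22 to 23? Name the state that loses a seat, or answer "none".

none

At 22 seats: Alpha 8, Beta 3, Gamma 4, Delta 7.
At 23 seats: Alpha 8, Beta 3, Gamma 4, Delta 8.
No state's allocation decreased.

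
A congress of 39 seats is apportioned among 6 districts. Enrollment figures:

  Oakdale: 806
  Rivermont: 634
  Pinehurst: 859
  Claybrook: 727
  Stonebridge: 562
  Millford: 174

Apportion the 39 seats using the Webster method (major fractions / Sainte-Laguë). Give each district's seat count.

Standard divisor 3762/39 ≈ 96.462; standard quotas: Oakdale 8.356, Rivermont 6.573, Pinehurst 8.905, Claybrook 7.537, Stonebridge 5.826, Millford 1.804.
Rounding to the nearest integer gives 8, 7, 9, 8, 6, 2 = 40 seats, so the divisor must be adjusted.
With modified divisor 97.2: modified quotas Oakdale 8.292, Rivermont 6.523, Pinehurst 8.837, Claybrook 7.479, Stonebridge 5.782, Millford 1.790.
Rounding to the nearest integer: Oakdale 8, Rivermont 7, Pinehurst 9, Claybrook 7, Stonebridge 6, Millford 2 (total 39).

Oakdale 8, Rivermont 7, Pinehurst 9, Claybrook 7, Stonebridge 6, Millford 2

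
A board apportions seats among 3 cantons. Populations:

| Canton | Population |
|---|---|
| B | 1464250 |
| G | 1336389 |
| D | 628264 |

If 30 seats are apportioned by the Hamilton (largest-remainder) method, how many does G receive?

12

Standard divisor: 3428903 ÷ 30 ≈ 114296.767.
Standard quotas: B 12.8109, G 11.6923, D 5.4968.
Lower quotas: B 12, G 11, D 5 (sum 28, leaving 2 seats).
Remainders in descending order: B 0.8109, G 0.6923, D 0.4968.
The surplus seats go to B, G.
G receives 12.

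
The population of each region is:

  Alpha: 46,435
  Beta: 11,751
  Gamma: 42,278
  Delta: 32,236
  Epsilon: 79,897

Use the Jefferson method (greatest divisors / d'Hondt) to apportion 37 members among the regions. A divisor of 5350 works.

Alpha=8; Beta=2; Gamma=7; Delta=6; Epsilon=14

With modified divisor 5350: modified quotas Alpha 8.679, Beta 2.196, Gamma 7.902, Delta 6.025, Epsilon 14.934.
Rounding down: Alpha 8, Beta 2, Gamma 7, Delta 6, Epsilon 14 (total 37).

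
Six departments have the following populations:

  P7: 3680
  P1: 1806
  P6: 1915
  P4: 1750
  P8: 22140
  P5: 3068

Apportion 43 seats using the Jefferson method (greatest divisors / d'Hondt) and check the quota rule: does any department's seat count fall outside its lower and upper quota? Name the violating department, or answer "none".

Standard quotas: P7 4.605, P1 2.260, P6 2.397, P4 2.190, P8 27.708, P5 3.840.
Jefferson allocation: P7 4, P1 2, P6 2, P4 2, P8 29, P5 4.
P8 has quota 27.708 (lower 27, upper 28) but receives 29 — outside the quota interval.

P8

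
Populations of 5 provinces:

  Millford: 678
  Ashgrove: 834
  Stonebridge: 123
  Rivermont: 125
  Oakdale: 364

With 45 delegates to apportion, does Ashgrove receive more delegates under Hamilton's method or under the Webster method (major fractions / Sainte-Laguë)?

Hamilton: Millford 14, Ashgrove 18, Stonebridge 2, Rivermont 3, Oakdale 8.
Webster: Millford 14, Ashgrove 17, Stonebridge 3, Rivermont 3, Oakdale 8.
Ashgrove gets 18 under Hamilton and 17 under Webster.

Hamilton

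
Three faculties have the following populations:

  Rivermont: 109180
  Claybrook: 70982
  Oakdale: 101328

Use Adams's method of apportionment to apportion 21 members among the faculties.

Rivermont 8, Claybrook 5, Oakdale 8

Standard divisor 281490/21 ≈ 13404.286; standard quotas: Rivermont 8.145, Claybrook 5.295, Oakdale 7.559.
Rounding up gives 9, 6, 8 = 23 seats, so the divisor must be adjusted.
With modified divisor 14300: modified quotas Rivermont 7.635, Claybrook 4.964, Oakdale 7.086.
Rounding up: Rivermont 8, Claybrook 5, Oakdale 8 (total 21).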